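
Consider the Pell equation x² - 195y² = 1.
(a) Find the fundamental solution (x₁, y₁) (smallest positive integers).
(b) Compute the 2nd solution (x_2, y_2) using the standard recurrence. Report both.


Step 1: Find the fundamental solution (x₁, y₁) of x² - 195y² = 1.
  Expand √195 as a continued fraction. a₀ = ⌊√195⌋ = 13; iterate m_{k+1} = d_k·a_k − m_k, d_{k+1} = (195 − m_{k+1}²)/d_k, a_{k+1} = ⌊(a₀ + m_{k+1})/d_{k+1}⌋ (starting m₀ = 0, d₀ = 1), with convergents p_k = a_k·p_{k-1} + p_{k-2}, q_k = a_k·q_{k-1} + q_{k-2} (p₋₁ = 1, q₋₁ = 0):
  k = 0: a₀ = 13; p₀/q₀ = 13/1; p₀² − 195·q₀² = 169 − 195 = -26.
  k = 1: m = 13, d = 26, a = ⌊(13 + 13)/26⌋ = 1; p/q = (1·13 + 1)/(1·1 + 0) = 14/1; p² − 195·q² = 196 − 195 = 1.
  The first convergent with p² − 195·q² = 1 gives the fundamental solution (x₁, y₁) = (14, 1).
Step 2: Apply the recurrence (x_{n+1}, y_{n+1}) = (x₁x_n + 195y₁y_n, x₁y_n + y₁x_n) repeatedly.
  From (x_1, y_1) = (14, 1): x_2 = 14·14 + 195·1·1 = 391; y_2 = 14·1 + 1·14 = 28.
Step 3: Verify x_2² - 195·y_2² = 152881 - 152880 = 1 (should be 1). ✓

(x_1, y_1) = (14, 1); (x_2, y_2) = (391, 28).


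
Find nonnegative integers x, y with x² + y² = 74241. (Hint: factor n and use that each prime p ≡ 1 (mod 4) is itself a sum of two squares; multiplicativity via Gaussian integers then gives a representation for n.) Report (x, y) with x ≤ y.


Step 1: Factor n = 74241 = 3^2 · 73 · 113.
Step 2: Check the mod-4 condition on each prime factor: 3 ≡ 3 (mod 4), exponent 2 (must be even); 73 ≡ 1 (mod 4), exponent 1; 113 ≡ 1 (mod 4), exponent 1.
All primes ≡ 3 (mod 4) appear to even exponent (or don't appear), so by the two-squares theorem n IS expressible as a sum of two squares.
Step 3: Build a representation. Group n = k² · m with k = 3 and m = 73 · 113 = 8249 (a product of primes ≡ 1 (mod 4)); a representation of m scales to one of n via (k·x)² + (k·y)² = k²(x² + y²). Each prime p ≡ 1 (mod 4) is itself a sum of two squares; find a² by testing p − a² for a perfect square:
  73: 73 − 1² = 72, 73 − 2² = 69, 73 − 3² = 64 = 8² ⇒ 73 = 3² + 8².
  113: 113 − 1² = 112, 113 − 2² = 109, 113 − 3² = 104, 113 − 4² = 97, 113 − 5² = 88, 113 − 6² = 77, 113 − 7² = 64 = 8² ⇒ 113 = 7² + 8².
  Combine using the Brahmagupta–Fibonacci identity (a² + b²)(c² + d²) = (ac − bd)² + (ad + bc)² = (ac + bd)² + (ad − bc)²:
  73 · 113 = 8249: from (3² + 8²)(7² + 8²), take (3·7 − 8·8, 3·8 + 8·7) = (21 − 64, 24 + 56) = (-43, 80); dropping signs (only squares matter) gives (43, 80); check 43² + 80² = 1849 + 6400 = 8249 ✓.
  Scale by k = 3: (3·43, 3·80) = (129, 240).
Step 4: Order so x ≤ y and verify: 129² + 240² = 16641 + 57600 = 74241 = n. ✓

n = 74241 = 129² + 240² (one valid representation with x ≤ y).


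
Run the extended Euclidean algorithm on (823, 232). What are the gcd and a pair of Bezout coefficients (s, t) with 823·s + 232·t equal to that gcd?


Euclidean algorithm on (823, 232) — divide until remainder is 0:
  823 = 3 · 232 + 127
  232 = 1 · 127 + 105
  127 = 1 · 105 + 22
  105 = 4 · 22 + 17
  22 = 1 · 17 + 5
  17 = 3 · 5 + 2
  5 = 2 · 2 + 1
  2 = 2 · 1 + 0
gcd(823, 232) = 1.
Track Bezout coefficients alongside the remainders: start with r₀ = 823 = a·1 + b·0 (s = 1, t = 0) and r₁ = 232 = a·0 + b·1 (s = 0, t = 1); each new remainder r_{k+1} = r_{k-1} − q_k·r_k inherits s_{k+1} = s_{k-1} − q_k·s_k, t_{k+1} = t_{k-1} − q_k·t_k, so r_k = a·s_k + b·t_k at every step:
  q = 3: r = 127, s = 1 − 3·0 = 1, t = 0 − 3·1 = -3  (check: 823·1 + 232·(-3) = 127)
  q = 1: r = 105, s = 0 − 1·1 = -1, t = 1 − 1·(-3) = 4  (check: 823·(-1) + 232·4 = 105)
  q = 1: r = 22, s = 1 − 1·(-1) = 2, t = -3 − 1·4 = -7  (check: 823·2 + 232·(-7) = 22)
  q = 4: r = 17, s = -1 − 4·2 = -9, t = 4 − 4·(-7) = 32  (check: 823·(-9) + 232·32 = 17)
  q = 1: r = 5, s = 2 − 1·(-9) = 11, t = -7 − 1·32 = -39  (check: 823·11 + 232·(-39) = 5)
  q = 3: r = 2, s = -9 − 3·11 = -42, t = 32 − 3·(-39) = 149  (check: 823·(-42) + 232·149 = 2)
  q = 2: r = 1, s = 11 − 2·(-42) = 95, t = -39 − 2·149 = -337  (check: 823·95 + 232·(-337) = 1)
The row with r = 1 (the gcd) gives the Bezout coefficients s = 95, t = -337.
Result: 823 · (95) + 232 · (-337) = 1.

gcd(823, 232) = 1; s = 95, t = -337 (check: 823·95 + 232·(-337) = 1).


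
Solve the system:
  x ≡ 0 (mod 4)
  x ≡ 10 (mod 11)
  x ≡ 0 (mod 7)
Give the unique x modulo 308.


Moduli 4, 11, 7 are pairwise coprime; by CRT there is a unique solution modulo M = 4 · 11 · 7 = 308.
Solve pairwise, accumulating the modulus:
  Start with x ≡ 0 (mod 4).
  Combine with x ≡ 10 (mod 11): since gcd(4, 11) = 1, we get a unique residue mod 44.
    Write x = 0 + 4·t and substitute into x ≡ 10 (mod 11): 4·t ≡ 10 − 0 = 10 (mod 11).
    The inverse of 4 mod 11 is 3 (since 4·3 = 12 = 1·11 + 1), so t ≡ 3·10 = 30 ≡ 8 (mod 11).
    Then x = 0 + 4·8 = 32, valid modulo lcm(4, 11) = 44: x ≡ 32 (mod 44).
  Combine with x ≡ 0 (mod 7): since gcd(44, 7) = 1, we get a unique residue mod 308.
    Write x = 32 + 44·t and substitute into x ≡ 0 (mod 7): 44·t ≡ 0 − 32 = -32 (mod 7).
    Reduce coefficients mod 7: 2·t ≡ 3 (mod 7).
    The inverse of 2 mod 7 is 4 (since 2·4 = 8 = 1·7 + 1), so t ≡ 4·3 = 12 ≡ 5 (mod 7).
    Then x = 32 + 44·5 = 252, valid modulo lcm(44, 7) = 308: x ≡ 252 (mod 308).
Verify: 252 mod 4 = 0 ✓, 252 mod 11 = 10 ✓, 252 mod 7 = 0 ✓.

x ≡ 252 (mod 308).


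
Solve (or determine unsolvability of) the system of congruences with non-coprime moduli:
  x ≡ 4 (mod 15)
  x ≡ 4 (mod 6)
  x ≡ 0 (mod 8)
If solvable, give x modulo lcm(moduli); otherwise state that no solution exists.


Moduli 15, 6, 8 are not pairwise coprime, so CRT works modulo lcm(m_i) when all pairwise compatibility conditions hold.
Pairwise compatibility: gcd(m_i, m_j) must divide a_i - a_j for every pair.
Merge one congruence at a time:
  Start: x ≡ 4 (mod 15).
  Combine with x ≡ 4 (mod 6): gcd(15, 6) = 3; 4 - 4 = 0, which IS divisible by 3, so compatible.
    Write x = 4 + 15·t and substitute into x ≡ 4 (mod 6): 15·t ≡ 4 − 4 = 0 (mod 6).
    Divide the congruence (and modulus) by g = 3: 5·t ≡ 0 (mod 2).
    Reduce coefficients mod 2: 1·t ≡ 0 (mod 2).
    So t ≡ 0 (mod 2).
    Then x = 4 + 15·0 = 4, valid modulo lcm(15, 6) = 30: x ≡ 4 (mod 30).
  Combine with x ≡ 0 (mod 8): gcd(30, 8) = 2; 0 - 4 = -4, which IS divisible by 2, so compatible.
    Write x = 4 + 30·t and substitute into x ≡ 0 (mod 8): 30·t ≡ 0 − 4 = -4 (mod 8).
    Divide the congruence (and modulus) by g = 2: 15·t ≡ -2 (mod 4).
    Reduce coefficients mod 4: 3·t ≡ 2 (mod 4).
    The inverse of 3 mod 4 is 3 (since 3·3 = 9 = 2·4 + 1), so t ≡ 3·2 = 6 ≡ 2 (mod 4).
    Then x = 4 + 30·2 = 64, valid modulo lcm(30, 8) = 120: x ≡ 64 (mod 120).
Verify: 64 mod 15 = 4, 64 mod 6 = 4, 64 mod 8 = 0.

x ≡ 64 (mod 120).


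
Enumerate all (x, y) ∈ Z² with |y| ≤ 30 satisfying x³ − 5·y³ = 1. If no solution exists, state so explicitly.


The equation is x³ - 5y³ = 1. For fixed y, x³ = 5·y³ + 1, so a solution requires the RHS to be a perfect cube.
Strategy: iterate y from -30 to 30, compute RHS = 5·y³ + 1, and check whether it is a (positive or negative) perfect cube.
Check small values of y:
  y = 0: RHS = 1 = (1)³ ⇒ x = 1 works.
  y = 1: RHS = 6 is not a perfect cube.
  y = -1: RHS = -4 is not a perfect cube.
  y = 2: RHS = 41 is not a perfect cube.
  y = -2: RHS = -39 is not a perfect cube.
  y = 3: RHS = 136 is not a perfect cube.
  y = -3: RHS = -134 is not a perfect cube.
Continuing the search up to |y| = 30 finds no further solutions beyond those listed.
Collected solutions: (1, 0).

Solutions (with |y| ≤ 30): (1, 0).


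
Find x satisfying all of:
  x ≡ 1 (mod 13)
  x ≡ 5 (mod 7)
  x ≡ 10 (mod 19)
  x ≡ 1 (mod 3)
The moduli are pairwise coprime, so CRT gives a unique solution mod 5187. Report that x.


Product of moduli M = 13 · 7 · 19 · 3 = 5187.
Merge one congruence at a time:
  Start: x ≡ 1 (mod 13).
  Combine with x ≡ 5 (mod 7); new modulus lcm = 91.
    Write x = 1 + 13·t and substitute into x ≡ 5 (mod 7): 13·t ≡ 5 − 1 = 4 (mod 7).
    Reduce coefficients mod 7: 6·t ≡ 4 (mod 7).
    The inverse of 6 mod 7 is 6 (since 6·6 = 36 = 5·7 + 1), so t ≡ 6·4 = 24 ≡ 3 (mod 7).
    Then x = 1 + 13·3 = 40, valid modulo lcm(13, 7) = 91: x ≡ 40 (mod 91).
  Combine with x ≡ 10 (mod 19); new modulus lcm = 1729.
    Write x = 40 + 91·t and substitute into x ≡ 10 (mod 19): 91·t ≡ 10 − 40 = -30 (mod 19).
    Reduce coefficients mod 19: 15·t ≡ 8 (mod 19).
    The inverse of 15 mod 19 is 14 (since 15·14 = 210 = 11·19 + 1), so t ≡ 14·8 = 112 ≡ 17 (mod 19).
    Then x = 40 + 91·17 = 1587, valid modulo lcm(91, 19) = 1729: x ≡ 1587 (mod 1729).
  Combine with x ≡ 1 (mod 3); new modulus lcm = 5187.
    Write x = 1587 + 1729·t and substitute into x ≡ 1 (mod 3): 1729·t ≡ 1 − 1587 = -1586 (mod 3).
    Reduce coefficients mod 3: 1·t ≡ 1 (mod 3).
    So t ≡ 1 (mod 3).
    Then x = 1587 + 1729·1 = 3316, valid modulo lcm(1729, 3) = 5187: x ≡ 3316 (mod 5187).
Verify against each original: 3316 mod 13 = 1, 3316 mod 7 = 5, 3316 mod 19 = 10, 3316 mod 3 = 1.

x ≡ 3316 (mod 5187).


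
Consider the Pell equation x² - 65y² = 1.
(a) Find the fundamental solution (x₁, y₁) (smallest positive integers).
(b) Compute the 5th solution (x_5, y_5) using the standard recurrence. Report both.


Step 1: Find the fundamental solution (x₁, y₁) of x² - 65y² = 1.
  Expand √65 as a continued fraction. a₀ = ⌊√65⌋ = 8; iterate m_{k+1} = d_k·a_k − m_k, d_{k+1} = (65 − m_{k+1}²)/d_k, a_{k+1} = ⌊(a₀ + m_{k+1})/d_{k+1}⌋ (starting m₀ = 0, d₀ = 1), with convergents p_k = a_k·p_{k-1} + p_{k-2}, q_k = a_k·q_{k-1} + q_{k-2} (p₋₁ = 1, q₋₁ = 0):
  k = 0: a₀ = 8; p₀/q₀ = 8/1; p₀² − 65·q₀² = 64 − 65 = -1.
  k = 1: m = 8, d = 1, a = ⌊(8 + 8)/1⌋ = 16; p/q = (16·8 + 1)/(16·1 + 0) = 129/16; p² − 65·q² = 16641 − 16640 = 1.
  The first convergent with p² − 65·q² = 1 gives the fundamental solution (x₁, y₁) = (129, 16).
Step 2: Apply the recurrence (x_{n+1}, y_{n+1}) = (x₁x_n + 65y₁y_n, x₁y_n + y₁x_n) repeatedly.
  From (x_1, y_1) = (129, 16): x_2 = 129·129 + 65·16·16 = 33281; y_2 = 129·16 + 16·129 = 4128.
  From (x_2, y_2) = (33281, 4128): x_3 = 129·33281 + 65·16·4128 = 8586369; y_3 = 129·4128 + 16·33281 = 1065008.
  From (x_3, y_3) = (8586369, 1065008): x_4 = 129·8586369 + 65·16·1065008 = 2215249921; y_4 = 129·1065008 + 16·8586369 = 274767936.
  From (x_4, y_4) = (2215249921, 274767936): x_5 = 129·2215249921 + 65·16·274767936 = 571525893249; y_5 = 129·274767936 + 16·2215249921 = 70889062480.
Step 3: Verify x_5² - 65·y_5² = 326641846654067343776001 - 326641846654067343776000 = 1 (should be 1). ✓

(x_1, y_1) = (129, 16); (x_5, y_5) = (571525893249, 70889062480).


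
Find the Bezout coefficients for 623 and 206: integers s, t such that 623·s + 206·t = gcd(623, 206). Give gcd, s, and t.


Euclidean algorithm on (623, 206) — divide until remainder is 0:
  623 = 3 · 206 + 5
  206 = 41 · 5 + 1
  5 = 5 · 1 + 0
gcd(623, 206) = 1.
Track Bezout coefficients alongside the remainders: start with r₀ = 623 = a·1 + b·0 (s = 1, t = 0) and r₁ = 206 = a·0 + b·1 (s = 0, t = 1); each new remainder r_{k+1} = r_{k-1} − q_k·r_k inherits s_{k+1} = s_{k-1} − q_k·s_k, t_{k+1} = t_{k-1} − q_k·t_k, so r_k = a·s_k + b·t_k at every step:
  q = 3: r = 5, s = 1 − 3·0 = 1, t = 0 − 3·1 = -3  (check: 623·1 + 206·(-3) = 5)
  q = 41: r = 1, s = 0 − 41·1 = -41, t = 1 − 41·(-3) = 124  (check: 623·(-41) + 206·124 = 1)
The row with r = 1 (the gcd) gives the Bezout coefficients s = -41, t = 124.
Result: 623 · (-41) + 206 · (124) = 1.

gcd(623, 206) = 1; s = -41, t = 124 (check: 623·(-41) + 206·124 = 1).


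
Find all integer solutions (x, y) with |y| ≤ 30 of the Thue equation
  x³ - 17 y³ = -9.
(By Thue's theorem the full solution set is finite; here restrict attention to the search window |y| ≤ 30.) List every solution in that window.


The equation is x³ - 17y³ = -9. For fixed y, x³ = 17·y³ − 9, so a solution requires the RHS to be a perfect cube.
Strategy: iterate y from -30 to 30, compute RHS = 17·y³ − 9, and check whether it is a (positive or negative) perfect cube.
Check small values of y:
  y = 0: RHS = -9 is not a perfect cube.
  y = 1: RHS = 8 = (2)³ ⇒ x = 2 works.
  y = -1: RHS = -26 is not a perfect cube.
  y = 2: RHS = 127 is not a perfect cube.
  y = -2: RHS = -145 is not a perfect cube.
  y = 3: RHS = 450 is not a perfect cube.
  y = -3: RHS = -468 is not a perfect cube.
Continuing the search up to |y| = 30 finds no further solutions beyond those listed.
Collected solutions: (2, 1).

Solutions (with |y| ≤ 30): (2, 1).


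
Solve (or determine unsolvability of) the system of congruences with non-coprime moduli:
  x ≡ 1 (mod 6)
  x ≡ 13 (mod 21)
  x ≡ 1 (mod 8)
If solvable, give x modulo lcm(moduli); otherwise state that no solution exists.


Moduli 6, 21, 8 are not pairwise coprime, so CRT works modulo lcm(m_i) when all pairwise compatibility conditions hold.
Pairwise compatibility: gcd(m_i, m_j) must divide a_i - a_j for every pair.
Merge one congruence at a time:
  Start: x ≡ 1 (mod 6).
  Combine with x ≡ 13 (mod 21): gcd(6, 21) = 3; 13 - 1 = 12, which IS divisible by 3, so compatible.
    Write x = 1 + 6·t and substitute into x ≡ 13 (mod 21): 6·t ≡ 13 − 1 = 12 (mod 21).
    Divide the congruence (and modulus) by g = 3: 2·t ≡ 4 (mod 7).
    The inverse of 2 mod 7 is 4 (since 2·4 = 8 = 1·7 + 1), so t ≡ 4·4 = 16 ≡ 2 (mod 7).
    Then x = 1 + 6·2 = 13, valid modulo lcm(6, 21) = 42: x ≡ 13 (mod 42).
  Combine with x ≡ 1 (mod 8): gcd(42, 8) = 2; 1 - 13 = -12, which IS divisible by 2, so compatible.
    Write x = 13 + 42·t and substitute into x ≡ 1 (mod 8): 42·t ≡ 1 − 13 = -12 (mod 8).
    Divide the congruence (and modulus) by g = 2: 21·t ≡ -6 (mod 4).
    Reduce coefficients mod 4: 1·t ≡ 2 (mod 4).
    So t ≡ 2 (mod 4).
    Then x = 13 + 42·2 = 97, valid modulo lcm(42, 8) = 168: x ≡ 97 (mod 168).
Verify: 97 mod 6 = 1, 97 mod 21 = 13, 97 mod 8 = 1.

x ≡ 97 (mod 168).


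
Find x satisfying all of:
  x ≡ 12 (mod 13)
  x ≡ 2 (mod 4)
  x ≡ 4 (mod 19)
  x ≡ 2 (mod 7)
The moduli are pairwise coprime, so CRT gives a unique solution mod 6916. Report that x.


Product of moduli M = 13 · 4 · 19 · 7 = 6916.
Merge one congruence at a time:
  Start: x ≡ 12 (mod 13).
  Combine with x ≡ 2 (mod 4); new modulus lcm = 52.
    Write x = 12 + 13·t and substitute into x ≡ 2 (mod 4): 13·t ≡ 2 − 12 = -10 (mod 4).
    Reduce coefficients mod 4: 1·t ≡ 2 (mod 4).
    So t ≡ 2 (mod 4).
    Then x = 12 + 13·2 = 38, valid modulo lcm(13, 4) = 52: x ≡ 38 (mod 52).
  Combine with x ≡ 4 (mod 19); new modulus lcm = 988.
    Write x = 38 + 52·t and substitute into x ≡ 4 (mod 19): 52·t ≡ 4 − 38 = -34 (mod 19).
    Reduce coefficients mod 19: 14·t ≡ 4 (mod 19).
    The inverse of 14 mod 19 is 15 (since 14·15 = 210 = 11·19 + 1), so t ≡ 15·4 = 60 ≡ 3 (mod 19).
    Then x = 38 + 52·3 = 194, valid modulo lcm(52, 19) = 988: x ≡ 194 (mod 988).
  Combine with x ≡ 2 (mod 7); new modulus lcm = 6916.
    Write x = 194 + 988·t and substitute into x ≡ 2 (mod 7): 988·t ≡ 2 − 194 = -192 (mod 7).
    Reduce coefficients mod 7: 1·t ≡ 4 (mod 7).
    So t ≡ 4 (mod 7).
    Then x = 194 + 988·4 = 4146, valid modulo lcm(988, 7) = 6916: x ≡ 4146 (mod 6916).
Verify against each original: 4146 mod 13 = 12, 4146 mod 4 = 2, 4146 mod 19 = 4, 4146 mod 7 = 2.

x ≡ 4146 (mod 6916).


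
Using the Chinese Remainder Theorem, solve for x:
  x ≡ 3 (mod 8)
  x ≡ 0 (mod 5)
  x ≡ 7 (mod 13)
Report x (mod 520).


Moduli 8, 5, 13 are pairwise coprime; by CRT there is a unique solution modulo M = 8 · 5 · 13 = 520.
Solve pairwise, accumulating the modulus:
  Start with x ≡ 3 (mod 8).
  Combine with x ≡ 0 (mod 5): since gcd(8, 5) = 1, we get a unique residue mod 40.
    Write x = 3 + 8·t and substitute into x ≡ 0 (mod 5): 8·t ≡ 0 − 3 = -3 (mod 5).
    Reduce coefficients mod 5: 3·t ≡ 2 (mod 5).
    The inverse of 3 mod 5 is 2 (since 3·2 = 6 = 1·5 + 1), so t ≡ 2·2 = 4 ≡ 4 (mod 5).
    Then x = 3 + 8·4 = 35, valid modulo lcm(8, 5) = 40: x ≡ 35 (mod 40).
  Combine with x ≡ 7 (mod 13): since gcd(40, 13) = 1, we get a unique residue mod 520.
    Write x = 35 + 40·t and substitute into x ≡ 7 (mod 13): 40·t ≡ 7 − 35 = -28 (mod 13).
    Reduce coefficients mod 13: 1·t ≡ 11 (mod 13).
    So t ≡ 11 (mod 13).
    Then x = 35 + 40·11 = 475, valid modulo lcm(40, 13) = 520: x ≡ 475 (mod 520).
Verify: 475 mod 8 = 3 ✓, 475 mod 5 = 0 ✓, 475 mod 13 = 7 ✓.

x ≡ 475 (mod 520).


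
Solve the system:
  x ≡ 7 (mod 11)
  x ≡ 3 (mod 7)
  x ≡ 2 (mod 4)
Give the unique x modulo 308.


Moduli 11, 7, 4 are pairwise coprime; by CRT there is a unique solution modulo M = 11 · 7 · 4 = 308.
Solve pairwise, accumulating the modulus:
  Start with x ≡ 7 (mod 11).
  Combine with x ≡ 3 (mod 7): since gcd(11, 7) = 1, we get a unique residue mod 77.
    Write x = 7 + 11·t and substitute into x ≡ 3 (mod 7): 11·t ≡ 3 − 7 = -4 (mod 7).
    Reduce coefficients mod 7: 4·t ≡ 3 (mod 7).
    The inverse of 4 mod 7 is 2 (since 4·2 = 8 = 1·7 + 1), so t ≡ 2·3 = 6 ≡ 6 (mod 7).
    Then x = 7 + 11·6 = 73, valid modulo lcm(11, 7) = 77: x ≡ 73 (mod 77).
  Combine with x ≡ 2 (mod 4): since gcd(77, 4) = 1, we get a unique residue mod 308.
    Write x = 73 + 77·t and substitute into x ≡ 2 (mod 4): 77·t ≡ 2 − 73 = -71 (mod 4).
    Reduce coefficients mod 4: 1·t ≡ 1 (mod 4).
    So t ≡ 1 (mod 4).
    Then x = 73 + 77·1 = 150, valid modulo lcm(77, 4) = 308: x ≡ 150 (mod 308).
Verify: 150 mod 11 = 7 ✓, 150 mod 7 = 3 ✓, 150 mod 4 = 2 ✓.

x ≡ 150 (mod 308).


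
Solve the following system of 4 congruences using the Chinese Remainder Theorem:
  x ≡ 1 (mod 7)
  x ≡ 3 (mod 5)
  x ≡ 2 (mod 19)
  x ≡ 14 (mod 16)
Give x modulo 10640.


Product of moduli M = 7 · 5 · 19 · 16 = 10640.
Merge one congruence at a time:
  Start: x ≡ 1 (mod 7).
  Combine with x ≡ 3 (mod 5); new modulus lcm = 35.
    Write x = 1 + 7·t and substitute into x ≡ 3 (mod 5): 7·t ≡ 3 − 1 = 2 (mod 5).
    Reduce coefficients mod 5: 2·t ≡ 2 (mod 5).
    The inverse of 2 mod 5 is 3 (since 2·3 = 6 = 1·5 + 1), so t ≡ 3·2 = 6 ≡ 1 (mod 5).
    Then x = 1 + 7·1 = 8, valid modulo lcm(7, 5) = 35: x ≡ 8 (mod 35).
  Combine with x ≡ 2 (mod 19); new modulus lcm = 665.
    Write x = 8 + 35·t and substitute into x ≡ 2 (mod 19): 35·t ≡ 2 − 8 = -6 (mod 19).
    Reduce coefficients mod 19: 16·t ≡ 13 (mod 19).
    The inverse of 16 mod 19 is 6 (since 16·6 = 96 = 5·19 + 1), so t ≡ 6·13 = 78 ≡ 2 (mod 19).
    Then x = 8 + 35·2 = 78, valid modulo lcm(35, 19) = 665: x ≡ 78 (mod 665).
  Combine with x ≡ 14 (mod 16); new modulus lcm = 10640.
    Write x = 78 + 665·t and substitute into x ≡ 14 (mod 16): 665·t ≡ 14 − 78 = -64 (mod 16).
    Reduce coefficients mod 16: 9·t ≡ 0 (mod 16).
    The inverse of 9 mod 16 is 9 (since 9·9 = 81 = 5·16 + 1), so t ≡ 9·0 = 0 ≡ 0 (mod 16).
    Then x = 78 + 665·0 = 78, valid modulo lcm(665, 16) = 10640: x ≡ 78 (mod 10640).
Verify against each original: 78 mod 7 = 1, 78 mod 5 = 3, 78 mod 19 = 2, 78 mod 16 = 14.

x ≡ 78 (mod 10640).


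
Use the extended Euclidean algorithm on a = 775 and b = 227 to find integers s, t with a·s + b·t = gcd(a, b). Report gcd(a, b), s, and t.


Euclidean algorithm on (775, 227) — divide until remainder is 0:
  775 = 3 · 227 + 94
  227 = 2 · 94 + 39
  94 = 2 · 39 + 16
  39 = 2 · 16 + 7
  16 = 2 · 7 + 2
  7 = 3 · 2 + 1
  2 = 2 · 1 + 0
gcd(775, 227) = 1.
Track Bezout coefficients alongside the remainders: start with r₀ = 775 = a·1 + b·0 (s = 1, t = 0) and r₁ = 227 = a·0 + b·1 (s = 0, t = 1); each new remainder r_{k+1} = r_{k-1} − q_k·r_k inherits s_{k+1} = s_{k-1} − q_k·s_k, t_{k+1} = t_{k-1} − q_k·t_k, so r_k = a·s_k + b·t_k at every step:
  q = 3: r = 94, s = 1 − 3·0 = 1, t = 0 − 3·1 = -3  (check: 775·1 + 227·(-3) = 94)
  q = 2: r = 39, s = 0 − 2·1 = -2, t = 1 − 2·(-3) = 7  (check: 775·(-2) + 227·7 = 39)
  q = 2: r = 16, s = 1 − 2·(-2) = 5, t = -3 − 2·7 = -17  (check: 775·5 + 227·(-17) = 16)
  q = 2: r = 7, s = -2 − 2·5 = -12, t = 7 − 2·(-17) = 41  (check: 775·(-12) + 227·41 = 7)
  q = 2: r = 2, s = 5 − 2·(-12) = 29, t = -17 − 2·41 = -99  (check: 775·29 + 227·(-99) = 2)
  q = 3: r = 1, s = -12 − 3·29 = -99, t = 41 − 3·(-99) = 338  (check: 775·(-99) + 227·338 = 1)
The row with r = 1 (the gcd) gives the Bezout coefficients s = -99, t = 338.
Result: 775 · (-99) + 227 · (338) = 1.

gcd(775, 227) = 1; s = -99, t = 338 (check: 775·(-99) + 227·338 = 1).


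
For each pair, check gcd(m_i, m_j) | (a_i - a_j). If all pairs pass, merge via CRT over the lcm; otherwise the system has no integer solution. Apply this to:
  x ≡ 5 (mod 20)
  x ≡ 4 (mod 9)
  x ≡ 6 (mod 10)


Moduli 20, 9, 10 are not pairwise coprime, so CRT works modulo lcm(m_i) when all pairwise compatibility conditions hold.
Pairwise compatibility: gcd(m_i, m_j) must divide a_i - a_j for every pair.
Merge one congruence at a time:
  Start: x ≡ 5 (mod 20).
  Combine with x ≡ 4 (mod 9): gcd(20, 9) = 1; 4 - 5 = -1, which IS divisible by 1, so compatible.
    Write x = 5 + 20·t and substitute into x ≡ 4 (mod 9): 20·t ≡ 4 − 5 = -1 (mod 9).
    Reduce coefficients mod 9: 2·t ≡ 8 (mod 9).
    The inverse of 2 mod 9 is 5 (since 2·5 = 10 = 1·9 + 1), so t ≡ 5·8 = 40 ≡ 4 (mod 9).
    Then x = 5 + 20·4 = 85, valid modulo lcm(20, 9) = 180: x ≡ 85 (mod 180).
  Combine with x ≡ 6 (mod 10): gcd(180, 10) = 10, and 6 - 85 = -79 is NOT divisible by 10.
    ⇒ system is inconsistent (no integer solution).

No solution (the system is inconsistent).


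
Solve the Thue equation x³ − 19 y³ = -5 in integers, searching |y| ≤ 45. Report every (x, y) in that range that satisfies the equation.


The equation is x³ - 19y³ = -5. For fixed y, x³ = 19·y³ − 5, so a solution requires the RHS to be a perfect cube.
Strategy: iterate y from -45 to 45, compute RHS = 19·y³ − 5, and check whether it is a (positive or negative) perfect cube.
Check small values of y:
  y = 0: RHS = -5 is not a perfect cube.
  y = 1: RHS = 14 is not a perfect cube.
  y = -1: RHS = -24 is not a perfect cube.
  y = 2: RHS = 147 is not a perfect cube.
  y = -2: RHS = -157 is not a perfect cube.
  y = 3: RHS = 508 is not a perfect cube.
  y = -3: RHS = -518 is not a perfect cube.
Continuing the search up to |y| = 45 finds no solutions either.
No (x, y) in the scanned range satisfies the equation.

No integer solutions with |y| ≤ 45.


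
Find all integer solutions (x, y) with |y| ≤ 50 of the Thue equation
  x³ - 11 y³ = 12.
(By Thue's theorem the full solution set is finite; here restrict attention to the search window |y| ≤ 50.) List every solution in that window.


The equation is x³ - 11y³ = 12. For fixed y, x³ = 11·y³ + 12, so a solution requires the RHS to be a perfect cube.
Strategy: iterate y from -50 to 50, compute RHS = 11·y³ + 12, and check whether it is a (positive or negative) perfect cube.
Check small values of y:
  y = 0: RHS = 12 is not a perfect cube.
  y = 1: RHS = 23 is not a perfect cube.
  y = -1: RHS = 1 = (1)³ ⇒ x = 1 works.
  y = 2: RHS = 100 is not a perfect cube.
  y = -2: RHS = -76 is not a perfect cube.
  y = 3: RHS = 309 is not a perfect cube.
  y = -3: RHS = -285 is not a perfect cube.
Continuing the search up to |y| = 50 finds no further solutions beyond those listed.
Collected solutions: (1, -1).

Solutions (with |y| ≤ 50): (1, -1).


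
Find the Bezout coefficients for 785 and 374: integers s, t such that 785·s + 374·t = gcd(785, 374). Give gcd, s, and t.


Euclidean algorithm on (785, 374) — divide until remainder is 0:
  785 = 2 · 374 + 37
  374 = 10 · 37 + 4
  37 = 9 · 4 + 1
  4 = 4 · 1 + 0
gcd(785, 374) = 1.
Track Bezout coefficients alongside the remainders: start with r₀ = 785 = a·1 + b·0 (s = 1, t = 0) and r₁ = 374 = a·0 + b·1 (s = 0, t = 1); each new remainder r_{k+1} = r_{k-1} − q_k·r_k inherits s_{k+1} = s_{k-1} − q_k·s_k, t_{k+1} = t_{k-1} − q_k·t_k, so r_k = a·s_k + b·t_k at every step:
  q = 2: r = 37, s = 1 − 2·0 = 1, t = 0 − 2·1 = -2  (check: 785·1 + 374·(-2) = 37)
  q = 10: r = 4, s = 0 − 10·1 = -10, t = 1 − 10·(-2) = 21  (check: 785·(-10) + 374·21 = 4)
  q = 9: r = 1, s = 1 − 9·(-10) = 91, t = -2 − 9·21 = -191  (check: 785·91 + 374·(-191) = 1)
The row with r = 1 (the gcd) gives the Bezout coefficients s = 91, t = -191.
Result: 785 · (91) + 374 · (-191) = 1.

gcd(785, 374) = 1; s = 91, t = -191 (check: 785·91 + 374·(-191) = 1).


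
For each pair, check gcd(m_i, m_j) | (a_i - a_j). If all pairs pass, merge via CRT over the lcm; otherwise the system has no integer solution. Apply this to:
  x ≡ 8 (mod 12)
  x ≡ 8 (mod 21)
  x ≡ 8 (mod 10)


Moduli 12, 21, 10 are not pairwise coprime, so CRT works modulo lcm(m_i) when all pairwise compatibility conditions hold.
Pairwise compatibility: gcd(m_i, m_j) must divide a_i - a_j for every pair.
Merge one congruence at a time:
  Start: x ≡ 8 (mod 12).
  Combine with x ≡ 8 (mod 21): gcd(12, 21) = 3; 8 - 8 = 0, which IS divisible by 3, so compatible.
    Write x = 8 + 12·t and substitute into x ≡ 8 (mod 21): 12·t ≡ 8 − 8 = 0 (mod 21).
    Divide the congruence (and modulus) by g = 3: 4·t ≡ 0 (mod 7).
    The inverse of 4 mod 7 is 2 (since 4·2 = 8 = 1·7 + 1), so t ≡ 2·0 = 0 ≡ 0 (mod 7).
    Then x = 8 + 12·0 = 8, valid modulo lcm(12, 21) = 84: x ≡ 8 (mod 84).
  Combine with x ≡ 8 (mod 10): gcd(84, 10) = 2; 8 - 8 = 0, which IS divisible by 2, so compatible.
    Write x = 8 + 84·t and substitute into x ≡ 8 (mod 10): 84·t ≡ 8 − 8 = 0 (mod 10).
    Divide the congruence (and modulus) by g = 2: 42·t ≡ 0 (mod 5).
    Reduce coefficients mod 5: 2·t ≡ 0 (mod 5).
    The inverse of 2 mod 5 is 3 (since 2·3 = 6 = 1·5 + 1), so t ≡ 3·0 = 0 ≡ 0 (mod 5).
    Then x = 8 + 84·0 = 8, valid modulo lcm(84, 10) = 420: x ≡ 8 (mod 420).
Verify: 8 mod 12 = 8, 8 mod 21 = 8, 8 mod 10 = 8.

x ≡ 8 (mod 420).


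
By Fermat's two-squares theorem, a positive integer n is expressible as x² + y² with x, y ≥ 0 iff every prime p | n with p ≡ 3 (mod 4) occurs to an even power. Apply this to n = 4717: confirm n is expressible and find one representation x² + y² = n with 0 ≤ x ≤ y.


Step 1: Factor n = 4717 = 53 · 89.
Step 2: Check the mod-4 condition on each prime factor: 53 ≡ 1 (mod 4), exponent 1; 89 ≡ 1 (mod 4), exponent 1.
All primes ≡ 3 (mod 4) appear to even exponent (or don't appear), so by the two-squares theorem n IS expressible as a sum of two squares.
Step 3: Build a representation. Here n = 53 · 89 is a product of primes ≡ 1 (mod 4). Each prime p ≡ 1 (mod 4) is itself a sum of two squares; find a² by testing p − a² for a perfect square:
  53: 53 − 1² = 52, 53 − 2² = 49 = 7² ⇒ 53 = 2² + 7².
  89: 89 − 1² = 88, 89 − 2² = 85, 89 − 3² = 80, 89 − 4² = 73, 89 − 5² = 64 = 8² ⇒ 89 = 5² + 8².
  Combine using the Brahmagupta–Fibonacci identity (a² + b²)(c² + d²) = (ac − bd)² + (ad + bc)² = (ac + bd)² + (ad − bc)²:
  53 · 89 = 4717: from (2² + 7²)(5² + 8²), take (2·5 − 7·8, 2·8 + 7·5) = (10 − 56, 16 + 35) = (-46, 51); dropping signs (only squares matter) gives (46, 51); check 46² + 51² = 2116 + 2601 = 4717 ✓.
Step 4: Order so x ≤ y and verify: 46² + 51² = 2116 + 2601 = 4717 = n. ✓

n = 4717 = 46² + 51² (one valid representation with x ≤ y).


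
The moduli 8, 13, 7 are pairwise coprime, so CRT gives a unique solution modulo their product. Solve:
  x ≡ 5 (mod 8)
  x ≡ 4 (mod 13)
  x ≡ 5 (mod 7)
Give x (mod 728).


Moduli 8, 13, 7 are pairwise coprime; by CRT there is a unique solution modulo M = 8 · 13 · 7 = 728.
Solve pairwise, accumulating the modulus:
  Start with x ≡ 5 (mod 8).
  Combine with x ≡ 4 (mod 13): since gcd(8, 13) = 1, we get a unique residue mod 104.
    Write x = 5 + 8·t and substitute into x ≡ 4 (mod 13): 8·t ≡ 4 − 5 = -1 (mod 13).
    Reduce coefficients mod 13: 8·t ≡ 12 (mod 13).
    The inverse of 8 mod 13 is 5 (since 8·5 = 40 = 3·13 + 1), so t ≡ 5·12 = 60 ≡ 8 (mod 13).
    Then x = 5 + 8·8 = 69, valid modulo lcm(8, 13) = 104: x ≡ 69 (mod 104).
  Combine with x ≡ 5 (mod 7): since gcd(104, 7) = 1, we get a unique residue mod 728.
    Write x = 69 + 104·t and substitute into x ≡ 5 (mod 7): 104·t ≡ 5 − 69 = -64 (mod 7).
    Reduce coefficients mod 7: 6·t ≡ 6 (mod 7).
    The inverse of 6 mod 7 is 6 (since 6·6 = 36 = 5·7 + 1), so t ≡ 6·6 = 36 ≡ 1 (mod 7).
    Then x = 69 + 104·1 = 173, valid modulo lcm(104, 7) = 728: x ≡ 173 (mod 728).
Verify: 173 mod 8 = 5 ✓, 173 mod 13 = 4 ✓, 173 mod 7 = 5 ✓.

x ≡ 173 (mod 728).


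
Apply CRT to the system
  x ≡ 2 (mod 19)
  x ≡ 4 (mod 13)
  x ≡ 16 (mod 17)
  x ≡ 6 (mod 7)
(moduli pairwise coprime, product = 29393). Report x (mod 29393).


Product of moduli M = 19 · 13 · 17 · 7 = 29393.
Merge one congruence at a time:
  Start: x ≡ 2 (mod 19).
  Combine with x ≡ 4 (mod 13); new modulus lcm = 247.
    Write x = 2 + 19·t and substitute into x ≡ 4 (mod 13): 19·t ≡ 4 − 2 = 2 (mod 13).
    Reduce coefficients mod 13: 6·t ≡ 2 (mod 13).
    The inverse of 6 mod 13 is 11 (since 6·11 = 66 = 5·13 + 1), so t ≡ 11·2 = 22 ≡ 9 (mod 13).
    Then x = 2 + 19·9 = 173, valid modulo lcm(19, 13) = 247: x ≡ 173 (mod 247).
  Combine with x ≡ 16 (mod 17); new modulus lcm = 4199.
    Write x = 173 + 247·t and substitute into x ≡ 16 (mod 17): 247·t ≡ 16 − 173 = -157 (mod 17).
    Reduce coefficients mod 17: 9·t ≡ 13 (mod 17).
    The inverse of 9 mod 17 is 2 (since 9·2 = 18 = 1·17 + 1), so t ≡ 2·13 = 26 ≡ 9 (mod 17).
    Then x = 173 + 247·9 = 2396, valid modulo lcm(247, 17) = 4199: x ≡ 2396 (mod 4199).
  Combine with x ≡ 6 (mod 7); new modulus lcm = 29393.
    Write x = 2396 + 4199·t and substitute into x ≡ 6 (mod 7): 4199·t ≡ 6 − 2396 = -2390 (mod 7).
    Reduce coefficients mod 7: 6·t ≡ 4 (mod 7).
    The inverse of 6 mod 7 is 6 (since 6·6 = 36 = 5·7 + 1), so t ≡ 6·4 = 24 ≡ 3 (mod 7).
    Then x = 2396 + 4199·3 = 14993, valid modulo lcm(4199, 7) = 29393: x ≡ 14993 (mod 29393).
Verify against each original: 14993 mod 19 = 2, 14993 mod 13 = 4, 14993 mod 17 = 16, 14993 mod 7 = 6.

x ≡ 14993 (mod 29393).


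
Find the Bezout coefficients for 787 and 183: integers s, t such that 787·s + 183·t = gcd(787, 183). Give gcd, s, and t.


Euclidean algorithm on (787, 183) — divide until remainder is 0:
  787 = 4 · 183 + 55
  183 = 3 · 55 + 18
  55 = 3 · 18 + 1
  18 = 18 · 1 + 0
gcd(787, 183) = 1.
Track Bezout coefficients alongside the remainders: start with r₀ = 787 = a·1 + b·0 (s = 1, t = 0) and r₁ = 183 = a·0 + b·1 (s = 0, t = 1); each new remainder r_{k+1} = r_{k-1} − q_k·r_k inherits s_{k+1} = s_{k-1} − q_k·s_k, t_{k+1} = t_{k-1} − q_k·t_k, so r_k = a·s_k + b·t_k at every step:
  q = 4: r = 55, s = 1 − 4·0 = 1, t = 0 − 4·1 = -4  (check: 787·1 + 183·(-4) = 55)
  q = 3: r = 18, s = 0 − 3·1 = -3, t = 1 − 3·(-4) = 13  (check: 787·(-3) + 183·13 = 18)
  q = 3: r = 1, s = 1 − 3·(-3) = 10, t = -4 − 3·13 = -43  (check: 787·10 + 183·(-43) = 1)
The row with r = 1 (the gcd) gives the Bezout coefficients s = 10, t = -43.
Result: 787 · (10) + 183 · (-43) = 1.

gcd(787, 183) = 1; s = 10, t = -43 (check: 787·10 + 183·(-43) = 1).


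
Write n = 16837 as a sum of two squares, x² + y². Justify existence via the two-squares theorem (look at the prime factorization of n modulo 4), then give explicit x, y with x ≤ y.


Step 1: Factor n = 16837 = 113 · 149.
Step 2: Check the mod-4 condition on each prime factor: 113 ≡ 1 (mod 4), exponent 1; 149 ≡ 1 (mod 4), exponent 1.
All primes ≡ 3 (mod 4) appear to even exponent (or don't appear), so by the two-squares theorem n IS expressible as a sum of two squares.
Step 3: Build a representation. Here n = 113 · 149 is a product of primes ≡ 1 (mod 4). Each prime p ≡ 1 (mod 4) is itself a sum of two squares; find a² by testing p − a² for a perfect square:
  113: 113 − 1² = 112, 113 − 2² = 109, 113 − 3² = 104, 113 − 4² = 97, 113 − 5² = 88, 113 − 6² = 77, 113 − 7² = 64 = 8² ⇒ 113 = 7² + 8².
  149: 149 − 1² = 148, 149 − 2² = 145, 149 − 3² = 140, 149 − 4² = 133, 149 − 5² = 124, 149 − 6² = 113, 149 − 7² = 100 = 10² ⇒ 149 = 7² + 10².
  Combine using the Brahmagupta–Fibonacci identity (a² + b²)(c² + d²) = (ac − bd)² + (ad + bc)² = (ac + bd)² + (ad − bc)²:
  113 · 149 = 16837: from (7² + 8²)(7² + 10²), take (7·7 − 8·10, 7·10 + 8·7) = (49 − 80, 70 + 56) = (-31, 126); dropping signs (only squares matter) gives (31, 126); check 31² + 126² = 961 + 15876 = 16837 ✓.
Step 4: Order so x ≤ y and verify: 31² + 126² = 961 + 15876 = 16837 = n. ✓

n = 16837 = 31² + 126² (one valid representation with x ≤ y).


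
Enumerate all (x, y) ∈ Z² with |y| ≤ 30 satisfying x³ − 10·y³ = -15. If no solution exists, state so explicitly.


The equation is x³ - 10y³ = -15. For fixed y, x³ = 10·y³ − 15, so a solution requires the RHS to be a perfect cube.
Strategy: iterate y from -30 to 30, compute RHS = 10·y³ − 15, and check whether it is a (positive or negative) perfect cube.
Check small values of y:
  y = 0: RHS = -15 is not a perfect cube.
  y = 1: RHS = -5 is not a perfect cube.
  y = -1: RHS = -25 is not a perfect cube.
  y = 2: RHS = 65 is not a perfect cube.
  y = -2: RHS = -95 is not a perfect cube.
  y = 3: RHS = 255 is not a perfect cube.
  y = -3: RHS = -285 is not a perfect cube.
Continuing the search up to |y| = 30 finds no solutions either.
No (x, y) in the scanned range satisfies the equation.

No integer solutions with |y| ≤ 30.


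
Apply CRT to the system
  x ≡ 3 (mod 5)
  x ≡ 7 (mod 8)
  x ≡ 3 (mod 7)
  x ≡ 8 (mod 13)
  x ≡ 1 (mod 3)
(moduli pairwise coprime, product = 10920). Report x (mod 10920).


Product of moduli M = 5 · 8 · 7 · 13 · 3 = 10920.
Merge one congruence at a time:
  Start: x ≡ 3 (mod 5).
  Combine with x ≡ 7 (mod 8); new modulus lcm = 40.
    Write x = 3 + 5·t and substitute into x ≡ 7 (mod 8): 5·t ≡ 7 − 3 = 4 (mod 8).
    The inverse of 5 mod 8 is 5 (since 5·5 = 25 = 3·8 + 1), so t ≡ 5·4 = 20 ≡ 4 (mod 8).
    Then x = 3 + 5·4 = 23, valid modulo lcm(5, 8) = 40: x ≡ 23 (mod 40).
  Combine with x ≡ 3 (mod 7); new modulus lcm = 280.
    Write x = 23 + 40·t and substitute into x ≡ 3 (mod 7): 40·t ≡ 3 − 23 = -20 (mod 7).
    Reduce coefficients mod 7: 5·t ≡ 1 (mod 7).
    The inverse of 5 mod 7 is 3 (since 5·3 = 15 = 2·7 + 1), so t ≡ 3·1 = 3 ≡ 3 (mod 7).
    Then x = 23 + 40·3 = 143, valid modulo lcm(40, 7) = 280: x ≡ 143 (mod 280).
  Combine with x ≡ 8 (mod 13); new modulus lcm = 3640.
    Write x = 143 + 280·t and substitute into x ≡ 8 (mod 13): 280·t ≡ 8 − 143 = -135 (mod 13).
    Reduce coefficients mod 13: 7·t ≡ 8 (mod 13).
    The inverse of 7 mod 13 is 2 (since 7·2 = 14 = 1·13 + 1), so t ≡ 2·8 = 16 ≡ 3 (mod 13).
    Then x = 143 + 280·3 = 983, valid modulo lcm(280, 13) = 3640: x ≡ 983 (mod 3640).
  Combine with x ≡ 1 (mod 3); new modulus lcm = 10920.
    Write x = 983 + 3640·t and substitute into x ≡ 1 (mod 3): 3640·t ≡ 1 − 983 = -982 (mod 3).
    Reduce coefficients mod 3: 1·t ≡ 2 (mod 3).
    So t ≡ 2 (mod 3).
    Then x = 983 + 3640·2 = 8263, valid modulo lcm(3640, 3) = 10920: x ≡ 8263 (mod 10920).
Verify against each original: 8263 mod 5 = 3, 8263 mod 8 = 7, 8263 mod 7 = 3, 8263 mod 13 = 8, 8263 mod 3 = 1.

x ≡ 8263 (mod 10920).


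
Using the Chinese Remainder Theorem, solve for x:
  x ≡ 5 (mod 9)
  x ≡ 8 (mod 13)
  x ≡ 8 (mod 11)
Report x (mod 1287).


Moduli 9, 13, 11 are pairwise coprime; by CRT there is a unique solution modulo M = 9 · 13 · 11 = 1287.
Solve pairwise, accumulating the modulus:
  Start with x ≡ 5 (mod 9).
  Combine with x ≡ 8 (mod 13): since gcd(9, 13) = 1, we get a unique residue mod 117.
    Write x = 5 + 9·t and substitute into x ≡ 8 (mod 13): 9·t ≡ 8 − 5 = 3 (mod 13).
    The inverse of 9 mod 13 is 3 (since 9·3 = 27 = 2·13 + 1), so t ≡ 3·3 = 9 ≡ 9 (mod 13).
    Then x = 5 + 9·9 = 86, valid modulo lcm(9, 13) = 117: x ≡ 86 (mod 117).
  Combine with x ≡ 8 (mod 11): since gcd(117, 11) = 1, we get a unique residue mod 1287.
    Write x = 86 + 117·t and substitute into x ≡ 8 (mod 11): 117·t ≡ 8 − 86 = -78 (mod 11).
    Reduce coefficients mod 11: 7·t ≡ 10 (mod 11).
    The inverse of 7 mod 11 is 8 (since 7·8 = 56 = 5·11 + 1), so t ≡ 8·10 = 80 ≡ 3 (mod 11).
    Then x = 86 + 117·3 = 437, valid modulo lcm(117, 11) = 1287: x ≡ 437 (mod 1287).
Verify: 437 mod 9 = 5 ✓, 437 mod 13 = 8 ✓, 437 mod 11 = 8 ✓.

x ≡ 437 (mod 1287).


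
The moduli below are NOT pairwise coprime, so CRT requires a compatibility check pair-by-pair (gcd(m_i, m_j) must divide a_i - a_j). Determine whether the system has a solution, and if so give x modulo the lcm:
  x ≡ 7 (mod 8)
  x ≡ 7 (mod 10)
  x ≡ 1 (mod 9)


Moduli 8, 10, 9 are not pairwise coprime, so CRT works modulo lcm(m_i) when all pairwise compatibility conditions hold.
Pairwise compatibility: gcd(m_i, m_j) must divide a_i - a_j for every pair.
Merge one congruence at a time:
  Start: x ≡ 7 (mod 8).
  Combine with x ≡ 7 (mod 10): gcd(8, 10) = 2; 7 - 7 = 0, which IS divisible by 2, so compatible.
    Write x = 7 + 8·t and substitute into x ≡ 7 (mod 10): 8·t ≡ 7 − 7 = 0 (mod 10).
    Divide the congruence (and modulus) by g = 2: 4·t ≡ 0 (mod 5).
    The inverse of 4 mod 5 is 4 (since 4·4 = 16 = 3·5 + 1), so t ≡ 4·0 = 0 ≡ 0 (mod 5).
    Then x = 7 + 8·0 = 7, valid modulo lcm(8, 10) = 40: x ≡ 7 (mod 40).
  Combine with x ≡ 1 (mod 9): gcd(40, 9) = 1; 1 - 7 = -6, which IS divisible by 1, so compatible.
    Write x = 7 + 40·t and substitute into x ≡ 1 (mod 9): 40·t ≡ 1 − 7 = -6 (mod 9).
    Reduce coefficients mod 9: 4·t ≡ 3 (mod 9).
    The inverse of 4 mod 9 is 7 (since 4·7 = 28 = 3·9 + 1), so t ≡ 7·3 = 21 ≡ 3 (mod 9).
    Then x = 7 + 40·3 = 127, valid modulo lcm(40, 9) = 360: x ≡ 127 (mod 360).
Verify: 127 mod 8 = 7, 127 mod 10 = 7, 127 mod 9 = 1.

x ≡ 127 (mod 360).


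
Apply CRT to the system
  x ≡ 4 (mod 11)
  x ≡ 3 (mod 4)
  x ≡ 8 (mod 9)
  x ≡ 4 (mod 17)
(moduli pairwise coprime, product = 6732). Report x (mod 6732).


Product of moduli M = 11 · 4 · 9 · 17 = 6732.
Merge one congruence at a time:
  Start: x ≡ 4 (mod 11).
  Combine with x ≡ 3 (mod 4); new modulus lcm = 44.
    Write x = 4 + 11·t and substitute into x ≡ 3 (mod 4): 11·t ≡ 3 − 4 = -1 (mod 4).
    Reduce coefficients mod 4: 3·t ≡ 3 (mod 4).
    The inverse of 3 mod 4 is 3 (since 3·3 = 9 = 2·4 + 1), so t ≡ 3·3 = 9 ≡ 1 (mod 4).
    Then x = 4 + 11·1 = 15, valid modulo lcm(11, 4) = 44: x ≡ 15 (mod 44).
  Combine with x ≡ 8 (mod 9); new modulus lcm = 396.
    Write x = 15 + 44·t and substitute into x ≡ 8 (mod 9): 44·t ≡ 8 − 15 = -7 (mod 9).
    Reduce coefficients mod 9: 8·t ≡ 2 (mod 9).
    The inverse of 8 mod 9 is 8 (since 8·8 = 64 = 7·9 + 1), so t ≡ 8·2 = 16 ≡ 7 (mod 9).
    Then x = 15 + 44·7 = 323, valid modulo lcm(44, 9) = 396: x ≡ 323 (mod 396).
  Combine with x ≡ 4 (mod 17); new modulus lcm = 6732.
    Write x = 323 + 396·t and substitute into x ≡ 4 (mod 17): 396·t ≡ 4 − 323 = -319 (mod 17).
    Reduce coefficients mod 17: 5·t ≡ 4 (mod 17).
    The inverse of 5 mod 17 is 7 (since 5·7 = 35 = 2·17 + 1), so t ≡ 7·4 = 28 ≡ 11 (mod 17).
    Then x = 323 + 396·11 = 4679, valid modulo lcm(396, 17) = 6732: x ≡ 4679 (mod 6732).
Verify against each original: 4679 mod 11 = 4, 4679 mod 4 = 3, 4679 mod 9 = 8, 4679 mod 17 = 4.

x ≡ 4679 (mod 6732).
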